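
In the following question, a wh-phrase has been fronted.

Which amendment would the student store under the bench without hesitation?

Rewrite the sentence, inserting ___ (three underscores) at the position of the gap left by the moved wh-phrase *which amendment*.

Which amendment would the student store ___ under the bench without hesitation?

In situ: The student would store which amendment under the bench without hesitation.
The filler 'which amendment' is interpreted as the direct object of 'store'. The gap is right after 'store'.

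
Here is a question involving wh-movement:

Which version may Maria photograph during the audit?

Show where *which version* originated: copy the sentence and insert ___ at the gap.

Which version may Maria photograph ___ during the audit?

Pre-movement form: Maria may photograph which version during the audit.
'which version' is the direct object of 'photograph'. The gap is right after 'photograph'.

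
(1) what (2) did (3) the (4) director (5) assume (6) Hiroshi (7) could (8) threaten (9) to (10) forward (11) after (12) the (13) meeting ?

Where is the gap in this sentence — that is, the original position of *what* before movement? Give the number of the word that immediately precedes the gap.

Underlying clause: The director did assume Hiroshi could threaten to forward what after the meeting.
The filler 'what' is interpreted as the direct object of 'forward'. It moves to the left edge, and the trace sits right after 'forward':
What did the director assume Hiroshi could threaten to forward ___ after the meeting?
'forward' is word 10.

10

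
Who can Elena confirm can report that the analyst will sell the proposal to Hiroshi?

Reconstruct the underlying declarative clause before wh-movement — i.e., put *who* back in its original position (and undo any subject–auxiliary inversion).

'who' is the subject of the clause embedded under 'confirm'. It moves to the left edge, and the trace sits right after 'confirm':
Who can Elena confirm ___ can report that the analyst will sell the proposal to Hiroshi?

Elena can confirm who can report that the analyst will sell the proposal to Hiroshi.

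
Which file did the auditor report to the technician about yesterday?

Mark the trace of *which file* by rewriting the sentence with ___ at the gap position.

Which file did the auditor report to the technician about ___ yesterday?

Underlying clause: The auditor did report to the technician about which file yesterday.
The filler 'which file' is interpreted as the object of the preposition 'about'. The gap is right after 'about'.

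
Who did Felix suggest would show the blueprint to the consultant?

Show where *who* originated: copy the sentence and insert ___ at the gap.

Who did Felix suggest ___ would show the blueprint to the consultant?

Underlying clause: Felix did suggest who would show the blueprint to the consultant.
'who' functions as the subject of the clause embedded under 'suggest'. The gap is right after 'suggest'.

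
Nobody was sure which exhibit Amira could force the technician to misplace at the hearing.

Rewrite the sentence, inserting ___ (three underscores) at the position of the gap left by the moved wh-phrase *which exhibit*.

Pre-movement form: Amira could force the technician to misplace which exhibit at the hearing.
'which exhibit' functions as the direct object of 'misplace'. The gap is right after 'misplace'.

Nobody was sure which exhibit Amira could force the technician to misplace ___ at the hearing.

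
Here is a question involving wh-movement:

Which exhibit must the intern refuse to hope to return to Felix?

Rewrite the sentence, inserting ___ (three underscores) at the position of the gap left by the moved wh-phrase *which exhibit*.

Which exhibit must the intern refuse to hope to return ___ to Felix?

In situ: The intern must refuse to hope to return which exhibit to Felix.
The filler 'which exhibit' is interpreted as the direct object of 'return'. The gap is right after 'return'.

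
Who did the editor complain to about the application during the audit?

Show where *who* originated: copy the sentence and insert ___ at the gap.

In situ: The editor did complain to who about the application during the audit.
'who' functions as the object of the preposition 'to'. The gap is right after 'to'.

Who did the editor complain to ___ about the application during the audit?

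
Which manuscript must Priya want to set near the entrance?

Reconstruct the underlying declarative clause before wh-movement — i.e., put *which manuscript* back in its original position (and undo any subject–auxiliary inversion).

'which manuscript' is the direct object of 'set'. Fronting leaves a gap immediately after 'set':
Which manuscript must Priya want to set ___ near the entrance?

Priya must want to set which manuscript near the entrance.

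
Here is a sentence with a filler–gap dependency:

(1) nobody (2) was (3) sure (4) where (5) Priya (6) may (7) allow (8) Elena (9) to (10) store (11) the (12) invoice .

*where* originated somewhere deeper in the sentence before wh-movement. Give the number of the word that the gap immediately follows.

12

Pre-movement form: Priya may allow Elena to store the invoice where.
The filler 'where' is interpreted as the locative complement of 'store'. Wh-movement fronts it, leaving a gap right after 'invoice':
Nobody was sure where Priya may allow Elena to store the invoice ___.
'invoice' is word 12.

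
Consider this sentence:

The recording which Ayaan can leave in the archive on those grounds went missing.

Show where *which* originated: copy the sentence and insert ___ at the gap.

The filler 'which' is interpreted as the direct object of 'leave'. The gap is right after 'leave'.

The recording which Ayaan can leave ___ in the archive on those grounds went missing.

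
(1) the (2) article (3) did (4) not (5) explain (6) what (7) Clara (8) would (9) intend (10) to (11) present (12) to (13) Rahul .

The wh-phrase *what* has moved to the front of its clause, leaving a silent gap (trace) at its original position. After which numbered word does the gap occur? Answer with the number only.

11

In situ: Clara would intend to present what to Rahul.
'what' functions as the direct object of 'present'. Wh-movement fronts it, leaving a gap right after 'present':
The article did not explain what Clara would intend to present ___ to Rahul.
'present' is word 11.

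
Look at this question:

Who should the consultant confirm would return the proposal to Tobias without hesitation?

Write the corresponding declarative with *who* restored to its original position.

The consultant should confirm who would return the proposal to Tobias without hesitation.

'who' is the subject of the clause embedded under 'confirm'. It moves to the left edge, and the trace sits right after 'confirm':
Who should the consultant confirm ___ would return the proposal to Tobias without hesitation?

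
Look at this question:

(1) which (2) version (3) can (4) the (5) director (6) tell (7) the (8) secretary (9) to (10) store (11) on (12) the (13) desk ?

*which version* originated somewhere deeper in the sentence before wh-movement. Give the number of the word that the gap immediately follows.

10

Pre-movement form: The director can tell the secretary to store which version on the desk.
'which version' is the direct object of 'store'. It moves to the left edge, and the trace sits right after 'store':
Which version can the director tell the secretary to store ___ on the desk?
'store' is word 10.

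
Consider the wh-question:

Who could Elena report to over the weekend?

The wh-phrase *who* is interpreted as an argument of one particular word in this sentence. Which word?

Before movement: Elena could report to who over the weekend.
'who' is the object of the preposition 'to'. Fronting leaves a gap immediately after 'to':
Who could Elena report to ___ over the weekend?

to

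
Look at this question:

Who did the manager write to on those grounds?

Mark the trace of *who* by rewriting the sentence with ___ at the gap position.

Pre-movement form: The manager did write to who on those grounds.
The filler 'who' is interpreted as the object of the preposition 'to'. The gap is right after 'to'.

Who did the manager write to ___ on those grounds?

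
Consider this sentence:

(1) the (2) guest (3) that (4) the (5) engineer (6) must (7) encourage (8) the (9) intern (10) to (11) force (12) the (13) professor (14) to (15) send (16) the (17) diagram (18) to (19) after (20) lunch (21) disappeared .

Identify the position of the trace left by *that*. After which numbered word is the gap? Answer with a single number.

'that' functions as the object of the preposition 'to' (recipient of 'send'). Fronting leaves a gap immediately after 'to':
The guest that the engineer must encourage the intern to force the professor to send the diagram to ___ after lunch disappeared.
'to' is word 18.

18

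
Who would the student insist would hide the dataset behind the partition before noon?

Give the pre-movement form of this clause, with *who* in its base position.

'who' is the subject of the clause embedded under 'insist'. It moves to the left edge, and the trace sits right after 'insist':
Who would the student insist ___ would hide the dataset behind the partition before noon?

The student would insist who would hide the dataset behind the partition before noon.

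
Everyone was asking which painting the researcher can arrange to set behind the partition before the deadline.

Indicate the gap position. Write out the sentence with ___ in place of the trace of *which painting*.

Pre-movement form: The researcher can arrange to set which painting behind the partition before the deadline.
'which painting' is the direct object of 'set'. The gap is right after 'set'.

Everyone was asking which painting the researcher can arrange to set ___ behind the partition before the deadline.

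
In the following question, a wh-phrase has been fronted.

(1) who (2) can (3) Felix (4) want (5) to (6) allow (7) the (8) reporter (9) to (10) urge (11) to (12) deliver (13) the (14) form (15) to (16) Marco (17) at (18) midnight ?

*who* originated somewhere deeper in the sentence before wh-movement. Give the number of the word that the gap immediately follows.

In situ: Felix can want to allow the reporter to urge who to deliver the form to Marco at midnight.
'who' is the direct object of 'urge'. Fronting leaves a gap immediately after 'urge':
Who can Felix want to allow the reporter to urge ___ to deliver the form to Marco at midnight?
'urge' is word 10.

10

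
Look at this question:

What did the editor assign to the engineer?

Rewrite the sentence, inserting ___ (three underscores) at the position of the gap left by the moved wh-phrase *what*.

What did the editor assign ___ to the engineer?

Before movement: The editor did assign what to the engineer.
'what' is the direct object of 'assign'. The gap is right after 'assign'.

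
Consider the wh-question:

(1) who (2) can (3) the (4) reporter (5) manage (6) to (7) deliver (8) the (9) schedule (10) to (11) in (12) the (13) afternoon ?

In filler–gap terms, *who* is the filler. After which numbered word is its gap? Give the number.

Before movement: The reporter can manage to deliver the schedule to who in the afternoon.
'who' functions as the object of the preposition 'to' (recipient of 'deliver'). Fronting leaves a gap immediately after 'to':
Who can the reporter manage to deliver the schedule to ___ in the afternoon?
'to' is word 10.

10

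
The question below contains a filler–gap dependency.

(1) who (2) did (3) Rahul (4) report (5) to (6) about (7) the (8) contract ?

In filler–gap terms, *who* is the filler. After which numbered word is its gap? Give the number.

Pre-movement form: Rahul did report to who about the contract.
'who' is the object of the preposition 'to'. Wh-movement fronts it, leaving a gap right after 'to':
Who did Rahul report to ___ about the contract?
'to' is word 5.

5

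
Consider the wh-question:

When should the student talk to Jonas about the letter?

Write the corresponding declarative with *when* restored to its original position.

'when' is the temporal adjunct. Fronting leaves a gap immediately after 'letter':
When should the student talk to Jonas about the letter ___?

The student should talk to Jonas about the letter when.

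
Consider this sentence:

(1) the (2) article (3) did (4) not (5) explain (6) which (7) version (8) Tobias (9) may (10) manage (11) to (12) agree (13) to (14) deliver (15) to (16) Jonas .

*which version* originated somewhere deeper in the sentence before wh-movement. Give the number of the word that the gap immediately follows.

14

In situ: Tobias may manage to agree to deliver which version to Jonas.
'which version' is the direct object of 'deliver'. Fronting leaves a gap immediately after 'deliver':
The article did not explain which version Tobias may manage to agree to deliver ___ to Jonas.
'deliver' is word 14.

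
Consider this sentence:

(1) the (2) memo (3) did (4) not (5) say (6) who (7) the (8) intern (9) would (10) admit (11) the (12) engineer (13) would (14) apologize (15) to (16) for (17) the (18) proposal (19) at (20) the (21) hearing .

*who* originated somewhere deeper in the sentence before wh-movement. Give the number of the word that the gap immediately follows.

In situ: The intern would admit the engineer would apologize to who for the proposal at the hearing.
The filler 'who' is interpreted as the object of the preposition 'to'. Fronting leaves a gap immediately after 'to':
The memo did not say who the intern would admit the engineer would apologize to ___ for the proposal at the hearing.
'to' is word 15.

15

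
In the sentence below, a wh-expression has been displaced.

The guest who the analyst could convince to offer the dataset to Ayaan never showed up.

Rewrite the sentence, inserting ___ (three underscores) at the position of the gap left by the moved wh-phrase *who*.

The filler 'who' is interpreted as the direct object of 'convince'. The gap is right after 'convince'.

The guest who the analyst could convince ___ to offer the dataset to Ayaan never showed up.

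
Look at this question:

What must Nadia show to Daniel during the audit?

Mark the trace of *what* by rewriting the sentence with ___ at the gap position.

What must Nadia show ___ to Daniel during the audit?

In situ: Nadia must show what to Daniel during the audit.
The filler 'what' is interpreted as the direct object of 'show'. The gap is right after 'show'.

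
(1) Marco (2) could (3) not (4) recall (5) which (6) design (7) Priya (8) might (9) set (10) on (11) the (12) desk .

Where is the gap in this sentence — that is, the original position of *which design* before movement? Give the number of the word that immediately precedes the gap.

9

Pre-movement form: Priya might set which design on the desk.
'which design' functions as the direct object of 'set'. It moves to the left edge, and the trace sits right after 'set':
Marco could not recall which design Priya might set ___ on the desk.
'set' is word 9.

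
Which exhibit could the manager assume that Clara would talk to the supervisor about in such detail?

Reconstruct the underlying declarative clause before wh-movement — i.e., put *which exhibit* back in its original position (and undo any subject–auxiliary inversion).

The manager could assume that Clara would talk to the supervisor about which exhibit in such detail.

The filler 'which exhibit' is interpreted as the object of the preposition 'about'. Wh-movement fronts it, leaving a gap right after 'about':
Which exhibit could the manager assume that Clara would talk to the supervisor about ___ in such detail?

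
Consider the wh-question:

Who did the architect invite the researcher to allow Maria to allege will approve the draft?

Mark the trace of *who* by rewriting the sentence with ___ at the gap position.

Before movement: The architect did invite the researcher to allow Maria to allege who will approve the draft.
The filler 'who' is interpreted as the subject of the clause embedded under 'allege'. The gap is right after 'allege'.

Who did the architect invite the researcher to allow Maria to allege ___ will approve the draft?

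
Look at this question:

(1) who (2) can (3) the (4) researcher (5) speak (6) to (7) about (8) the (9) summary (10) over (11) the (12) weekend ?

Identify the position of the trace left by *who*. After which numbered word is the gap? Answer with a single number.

6

Before movement: The researcher can speak to who about the summary over the weekend.
The filler 'who' is interpreted as the object of the preposition 'to'. Fronting leaves a gap immediately after 'to':
Who can the researcher speak to ___ about the summary over the weekend?
'to' is word 6.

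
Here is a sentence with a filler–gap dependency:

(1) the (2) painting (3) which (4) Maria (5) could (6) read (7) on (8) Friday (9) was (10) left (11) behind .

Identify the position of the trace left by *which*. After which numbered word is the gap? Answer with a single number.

6

'which' is the direct object of 'read'. It moves to the left edge, and the trace sits right after 'read':
The painting which Maria could read ___ on Friday was left behind.
'read' is word 6.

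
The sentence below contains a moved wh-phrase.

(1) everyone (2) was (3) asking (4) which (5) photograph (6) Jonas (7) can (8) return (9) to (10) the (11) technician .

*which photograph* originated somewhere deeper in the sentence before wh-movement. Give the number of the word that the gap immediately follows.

Before movement: Jonas can return which photograph to the technician.
'which photograph' functions as the direct object of 'return'. Fronting leaves a gap immediately after 'return':
Everyone was asking which photograph Jonas can return ___ to the technician.
'return' is word 8.

8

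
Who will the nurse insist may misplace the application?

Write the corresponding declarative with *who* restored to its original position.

'who' is the subject of the clause embedded under 'insist'. It moves to the left edge, and the trace sits right after 'insist':
Who will the nurse insist ___ may misplace the application?

The nurse will insist who may misplace the application.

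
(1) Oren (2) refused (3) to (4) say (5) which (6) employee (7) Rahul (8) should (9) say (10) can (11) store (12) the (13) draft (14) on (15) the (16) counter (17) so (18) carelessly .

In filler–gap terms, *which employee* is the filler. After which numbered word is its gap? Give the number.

Pre-movement form: Rahul should say which employee can store the draft on the counter so carelessly.
'which employee' is the subject of the clause embedded under 'say'. Wh-movement fronts it, leaving a gap right after 'say':
Oren refused to say which employee Rahul should say ___ can store the draft on the counter so carelessly.
'say' is word 9.

9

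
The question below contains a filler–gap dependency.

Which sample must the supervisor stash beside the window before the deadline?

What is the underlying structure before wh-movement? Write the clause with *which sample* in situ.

The supervisor must stash which sample beside the window before the deadline.

'which sample' is the direct object of 'stash'. It moves to the left edge, and the trace sits right after 'stash':
Which sample must the supervisor stash ___ beside the window before the deadline?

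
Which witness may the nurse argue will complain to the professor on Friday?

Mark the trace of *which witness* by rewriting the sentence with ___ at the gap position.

Underlying clause: The nurse may argue which witness will complain to the professor on Friday.
'which witness' is the subject of the clause embedded under 'argue'. The gap is right after 'argue'.

Which witness may the nurse argue ___ will complain to the professor on Friday?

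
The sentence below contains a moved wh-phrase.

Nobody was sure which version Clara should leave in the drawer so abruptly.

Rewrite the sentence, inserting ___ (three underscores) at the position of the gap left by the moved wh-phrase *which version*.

In situ: Clara should leave which version in the drawer so abruptly.
'which version' is the direct object of 'leave'. The gap is right after 'leave'.

Nobody was sure which version Clara should leave ___ in the drawer so abruptly.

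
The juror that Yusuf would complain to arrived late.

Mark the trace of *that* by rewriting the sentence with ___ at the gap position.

The filler 'that' is interpreted as the object of the preposition 'to'. The gap is right after 'to'.

The juror that Yusuf would complain to ___ arrived late.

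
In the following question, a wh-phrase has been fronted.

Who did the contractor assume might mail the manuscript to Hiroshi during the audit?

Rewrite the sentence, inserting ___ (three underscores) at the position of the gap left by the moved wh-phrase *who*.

Who did the contractor assume ___ might mail the manuscript to Hiroshi during the audit?

Before movement: The contractor did assume who might mail the manuscript to Hiroshi during the audit.
'who' functions as the subject of the clause embedded under 'assume'. The gap is right after 'assume'.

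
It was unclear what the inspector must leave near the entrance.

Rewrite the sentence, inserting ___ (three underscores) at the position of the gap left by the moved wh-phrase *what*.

Underlying clause: The inspector must leave what near the entrance.
'what' is the direct object of 'leave'. The gap is right after 'leave'.

It was unclear what the inspector must leave ___ near the entrance.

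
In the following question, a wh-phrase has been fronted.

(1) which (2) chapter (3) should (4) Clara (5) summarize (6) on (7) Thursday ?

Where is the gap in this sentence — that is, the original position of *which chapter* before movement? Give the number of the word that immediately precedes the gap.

5

Pre-movement form: Clara should summarize which chapter on Thursday.
'which chapter' is the direct object of 'summarize'. Wh-movement fronts it, leaving a gap right after 'summarize':
Which chapter should Clara summarize ___ on Thursday?
'summarize' is word 5.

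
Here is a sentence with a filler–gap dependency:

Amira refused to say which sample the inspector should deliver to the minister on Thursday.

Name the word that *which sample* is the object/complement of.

Underlying clause: The inspector should deliver which sample to the minister on Thursday.
'which sample' functions as the direct object of 'deliver'. Fronting leaves a gap immediately after 'deliver':
Amira refused to say which sample the inspector should deliver ___ to the minister on Thursday.

deliver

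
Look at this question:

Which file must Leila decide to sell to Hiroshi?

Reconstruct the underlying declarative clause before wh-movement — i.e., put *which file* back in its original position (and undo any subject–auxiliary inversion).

Leila must decide to sell which file to Hiroshi.

'which file' functions as the direct object of 'sell'. Wh-movement fronts it, leaving a gap right after 'sell':
Which file must Leila decide to sell ___ to Hiroshi?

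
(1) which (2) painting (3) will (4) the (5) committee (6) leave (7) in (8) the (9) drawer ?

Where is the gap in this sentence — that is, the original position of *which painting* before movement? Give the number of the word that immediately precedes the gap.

Pre-movement form: The committee will leave which painting in the drawer.
The filler 'which painting' is interpreted as the direct object of 'leave'. Fronting leaves a gap immediately after 'leave':
Which painting will the committee leave ___ in the drawer?
'leave' is word 6.

6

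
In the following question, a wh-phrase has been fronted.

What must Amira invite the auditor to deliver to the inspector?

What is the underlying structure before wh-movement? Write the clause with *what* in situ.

Amira must invite the auditor to deliver what to the inspector.

'what' functions as the direct object of 'deliver'. It moves to the left edge, and the trace sits right after 'deliver':
What must Amira invite the auditor to deliver ___ to the inspector?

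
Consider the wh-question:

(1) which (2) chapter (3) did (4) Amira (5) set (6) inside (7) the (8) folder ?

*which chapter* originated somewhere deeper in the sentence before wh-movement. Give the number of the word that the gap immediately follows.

In situ: Amira did set which chapter inside the folder.
The filler 'which chapter' is interpreted as the direct object of 'set'. Fronting leaves a gap immediately after 'set':
Which chapter did Amira set ___ inside the folder?
'set' is word 5.

5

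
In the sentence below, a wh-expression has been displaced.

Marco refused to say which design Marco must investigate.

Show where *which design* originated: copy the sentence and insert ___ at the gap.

Underlying clause: Marco must investigate which design.
'which design' functions as the direct object of 'investigate'. The gap is right after 'investigate'.

Marco refused to say which design Marco must investigate ___.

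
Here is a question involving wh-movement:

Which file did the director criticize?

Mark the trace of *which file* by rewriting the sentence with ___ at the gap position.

Underlying clause: The director did criticize which file.
'which file' is the direct object of 'criticize'. The gap is right after 'criticize'.

Which file did the director criticize ___?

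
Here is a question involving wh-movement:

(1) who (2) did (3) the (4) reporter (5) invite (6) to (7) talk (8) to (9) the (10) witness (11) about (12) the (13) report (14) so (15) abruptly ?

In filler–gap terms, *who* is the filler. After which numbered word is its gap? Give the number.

5

Pre-movement form: The reporter did invite who to talk to the witness about the report so abruptly.
'who' functions as the direct object of 'invite'. Fronting leaves a gap immediately after 'invite':
Who did the reporter invite ___ to talk to the witness about the report so abruptly?
'invite' is word 5.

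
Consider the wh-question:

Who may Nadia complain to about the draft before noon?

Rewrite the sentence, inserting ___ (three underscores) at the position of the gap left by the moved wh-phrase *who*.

In situ: Nadia may complain to who about the draft before noon.
'who' is the object of the preposition 'to'. The gap is right after 'to'.

Who may Nadia complain to ___ about the draft before noon?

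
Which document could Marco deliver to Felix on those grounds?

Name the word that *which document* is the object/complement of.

deliver

Underlying clause: Marco could deliver which document to Felix on those grounds.
'which document' is the direct object of 'deliver'. It moves to the left edge, and the trace sits right after 'deliver':
Which document could Marco deliver ___ to Felix on those grounds?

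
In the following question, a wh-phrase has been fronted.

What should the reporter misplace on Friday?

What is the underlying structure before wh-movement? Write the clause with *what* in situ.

The reporter should misplace what on Friday.

The filler 'what' is interpreted as the direct object of 'misplace'. It moves to the left edge, and the trace sits right after 'misplace':
What should the reporter misplace ___ on Friday?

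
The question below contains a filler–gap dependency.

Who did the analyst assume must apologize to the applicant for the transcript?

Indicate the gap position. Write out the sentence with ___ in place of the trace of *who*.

Who did the analyst assume ___ must apologize to the applicant for the transcript?

Pre-movement form: The analyst did assume who must apologize to the applicant for the transcript.
'who' functions as the subject of the clause embedded under 'assume'. The gap is right after 'assume'.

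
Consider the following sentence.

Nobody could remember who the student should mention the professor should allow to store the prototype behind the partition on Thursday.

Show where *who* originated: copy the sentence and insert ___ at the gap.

Pre-movement form: The student should mention the professor should allow who to store the prototype behind the partition on Thursday.
The filler 'who' is interpreted as the direct object of 'allow'. The gap is right after 'allow'.

Nobody could remember who the student should mention the professor should allow ___ to store the prototype behind the partition on Thursday.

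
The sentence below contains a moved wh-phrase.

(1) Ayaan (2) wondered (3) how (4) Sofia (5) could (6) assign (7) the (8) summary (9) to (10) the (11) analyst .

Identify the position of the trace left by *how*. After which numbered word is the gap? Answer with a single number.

Underlying clause: Sofia could assign the summary to the analyst how.
'how' functions as the manner adjunct. Fronting leaves a gap immediately after 'analyst':
Ayaan wondered how Sofia could assign the summary to the analyst ___.
'analyst' is word 11.

11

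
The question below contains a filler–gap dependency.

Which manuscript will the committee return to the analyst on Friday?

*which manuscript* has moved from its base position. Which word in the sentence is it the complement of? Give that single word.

return

In situ: The committee will return which manuscript to the analyst on Friday.
'which manuscript' is the direct object of 'return'. It moves to the left edge, and the trace sits right after 'return':
Which manuscript will the committee return ___ to the analyst on Friday?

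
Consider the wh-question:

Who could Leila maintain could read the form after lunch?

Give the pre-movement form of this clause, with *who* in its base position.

Leila could maintain who could read the form after lunch.

The filler 'who' is interpreted as the subject of the clause embedded under 'maintain'. Wh-movement fronts it, leaving a gap right after 'maintain':
Who could Leila maintain ___ could read the form after lunch?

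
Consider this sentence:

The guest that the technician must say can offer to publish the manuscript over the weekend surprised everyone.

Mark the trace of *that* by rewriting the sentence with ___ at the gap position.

The guest that the technician must say ___ can offer to publish the manuscript over the weekend surprised everyone.

'that' functions as the subject of the clause embedded under 'say'. The gap is right after 'say'.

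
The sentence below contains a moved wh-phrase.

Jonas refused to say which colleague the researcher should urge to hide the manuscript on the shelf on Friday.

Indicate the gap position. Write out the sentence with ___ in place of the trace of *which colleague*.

Before movement: The researcher should urge which colleague to hide the manuscript on the shelf on Friday.
The filler 'which colleague' is interpreted as the direct object of 'urge'. The gap is right after 'urge'.

Jonas refused to say which colleague the researcher should urge ___ to hide the manuscript on the shelf on Friday.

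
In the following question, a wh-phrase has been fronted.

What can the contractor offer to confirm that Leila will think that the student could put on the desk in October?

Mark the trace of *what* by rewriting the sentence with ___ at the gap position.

Underlying clause: The contractor can offer to confirm that Leila will think that the student could put what on the desk in October.
'what' is the direct object of 'put'. The gap is right after 'put'.

What can the contractor offer to confirm that Leila will think that the student could put ___ on the desk in October?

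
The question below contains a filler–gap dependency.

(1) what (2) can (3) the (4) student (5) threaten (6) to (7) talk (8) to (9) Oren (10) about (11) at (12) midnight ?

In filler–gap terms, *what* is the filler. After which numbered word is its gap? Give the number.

In situ: The student can threaten to talk to Oren about what at midnight.
'what' is the object of the preposition 'about'. Fronting leaves a gap immediately after 'about':
What can the student threaten to talk to Oren about ___ at midnight?
'about' is word 10.

10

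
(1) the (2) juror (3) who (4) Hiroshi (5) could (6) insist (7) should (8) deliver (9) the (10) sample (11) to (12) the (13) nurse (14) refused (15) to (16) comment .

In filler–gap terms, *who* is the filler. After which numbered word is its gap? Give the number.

'who' is the subject of the clause embedded under 'insist'. Fronting leaves a gap immediately after 'insist':
The juror who Hiroshi could insist ___ should deliver the sample to the nurse refused to comment.
'insist' is word 6.

6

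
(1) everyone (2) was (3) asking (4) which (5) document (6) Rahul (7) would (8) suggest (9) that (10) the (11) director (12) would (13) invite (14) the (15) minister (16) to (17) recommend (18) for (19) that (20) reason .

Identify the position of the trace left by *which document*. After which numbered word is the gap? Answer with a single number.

Underlying clause: Rahul would suggest that the director would invite the minister to recommend which document for that reason.
'which document' functions as the direct object of 'recommend'. It moves to the left edge, and the trace sits right after 'recommend':
Everyone was asking which document Rahul would suggest that the director would invite the minister to recommend ___ for that reason.
'recommend' is word 17.

17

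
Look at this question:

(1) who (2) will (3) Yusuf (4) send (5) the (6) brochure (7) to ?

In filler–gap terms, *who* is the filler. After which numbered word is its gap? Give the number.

Pre-movement form: Yusuf will send the brochure to who.
'who' is the object of the preposition 'to' (recipient of 'send'). It moves to the left edge, and the trace sits right after 'to':
Who will Yusuf send the brochure to ___?
'to' is word 7.

7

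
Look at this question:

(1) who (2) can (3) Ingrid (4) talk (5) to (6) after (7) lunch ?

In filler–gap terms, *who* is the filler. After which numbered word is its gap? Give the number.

Before movement: Ingrid can talk to who after lunch.
The filler 'who' is interpreted as the object of the preposition 'to'. It moves to the left edge, and the trace sits right after 'to':
Who can Ingrid talk to ___ after lunch?
'to' is word 5.

5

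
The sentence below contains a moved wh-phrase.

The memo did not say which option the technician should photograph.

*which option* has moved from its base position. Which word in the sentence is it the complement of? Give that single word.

photograph

In situ: The technician should photograph which option.
The filler 'which option' is interpreted as the direct object of 'photograph'. Fronting leaves a gap immediately after 'photograph':
The memo did not say which option the technician should photograph ___.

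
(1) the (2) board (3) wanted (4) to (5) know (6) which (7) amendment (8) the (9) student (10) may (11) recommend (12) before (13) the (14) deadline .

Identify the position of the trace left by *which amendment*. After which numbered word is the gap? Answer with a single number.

11

Underlying clause: The student may recommend which amendment before the deadline.
The filler 'which amendment' is interpreted as the direct object of 'recommend'. Fronting leaves a gap immediately after 'recommend':
The board wanted to know which amendment the student may recommend ___ before the deadline.
'recommend' is word 11.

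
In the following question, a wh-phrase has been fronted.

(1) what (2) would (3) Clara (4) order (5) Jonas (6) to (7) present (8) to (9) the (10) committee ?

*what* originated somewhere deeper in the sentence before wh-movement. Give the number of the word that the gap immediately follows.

In situ: Clara would order Jonas to present what to the committee.
'what' is the direct object of 'present'. Fronting leaves a gap immediately after 'present':
What would Clara order Jonas to present ___ to the committee?
'present' is word 7.

7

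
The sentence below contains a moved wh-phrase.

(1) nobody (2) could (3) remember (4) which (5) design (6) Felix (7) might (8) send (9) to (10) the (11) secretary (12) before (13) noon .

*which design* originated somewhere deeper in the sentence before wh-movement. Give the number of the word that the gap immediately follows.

In situ: Felix might send which design to the secretary before noon.
The filler 'which design' is interpreted as the direct object of 'send'. Fronting leaves a gap immediately after 'send':
Nobody could remember which design Felix might send ___ to the secretary before noon.
'send' is word 8.

8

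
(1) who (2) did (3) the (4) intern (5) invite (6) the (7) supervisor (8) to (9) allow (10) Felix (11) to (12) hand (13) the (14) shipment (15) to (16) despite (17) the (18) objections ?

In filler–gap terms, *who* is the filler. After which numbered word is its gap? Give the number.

In situ: The intern did invite the supervisor to allow Felix to hand the shipment to who despite the objections.
'who' functions as the object of the preposition 'to' (recipient of 'hand'). Fronting leaves a gap immediately after 'to':
Who did the intern invite the supervisor to allow Felix to hand the shipment to ___ despite the objections?
'to' is word 15.

15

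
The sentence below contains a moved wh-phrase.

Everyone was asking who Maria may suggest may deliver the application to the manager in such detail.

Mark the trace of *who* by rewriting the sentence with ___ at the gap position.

Pre-movement form: Maria may suggest who may deliver the application to the manager in such detail.
The filler 'who' is interpreted as the subject of the clause embedded under 'suggest'. The gap is right after 'suggest'.

Everyone was asking who Maria may suggest ___ may deliver the application to the manager in such detail.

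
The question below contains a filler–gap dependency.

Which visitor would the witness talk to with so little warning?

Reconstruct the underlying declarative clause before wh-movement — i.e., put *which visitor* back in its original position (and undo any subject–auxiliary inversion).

The witness would talk to which visitor with so little warning.

The filler 'which visitor' is interpreted as the object of the preposition 'to'. It moves to the left edge, and the trace sits right after 'to':
Which visitor would the witness talk to ___ with so little warning?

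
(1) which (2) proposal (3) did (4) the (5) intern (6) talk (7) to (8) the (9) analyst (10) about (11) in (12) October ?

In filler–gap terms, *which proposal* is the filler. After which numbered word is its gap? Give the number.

Before movement: The intern did talk to the analyst about which proposal in October.
'which proposal' functions as the object of the preposition 'about'. Fronting leaves a gap immediately after 'about':
Which proposal did the intern talk to the analyst about ___ in October?
'about' is word 10.

10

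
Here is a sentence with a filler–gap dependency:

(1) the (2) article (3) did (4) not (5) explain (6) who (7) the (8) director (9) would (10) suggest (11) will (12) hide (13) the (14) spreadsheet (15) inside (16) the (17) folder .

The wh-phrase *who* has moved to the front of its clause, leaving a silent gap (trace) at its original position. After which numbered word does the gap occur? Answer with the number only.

10

Underlying clause: The director would suggest who will hide the spreadsheet inside the folder.
'who' is the subject of the clause embedded under 'suggest'. It moves to the left edge, and the trace sits right after 'suggest':
The article did not explain who the director would suggest ___ will hide the spreadsheet inside the folder.
'suggest' is word 10.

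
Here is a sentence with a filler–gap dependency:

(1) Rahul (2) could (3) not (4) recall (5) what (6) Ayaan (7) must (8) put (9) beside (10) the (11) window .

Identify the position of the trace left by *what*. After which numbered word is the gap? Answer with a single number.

Before movement: Ayaan must put what beside the window.
'what' is the direct object of 'put'. Fronting leaves a gap immediately after 'put':
Rahul could not recall what Ayaan must put ___ beside the window.
'put' is word 8.

8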